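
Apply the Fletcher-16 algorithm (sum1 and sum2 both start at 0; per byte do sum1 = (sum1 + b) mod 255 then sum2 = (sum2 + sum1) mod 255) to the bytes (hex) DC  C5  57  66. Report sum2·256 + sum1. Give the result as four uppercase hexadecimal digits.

D960

Running sums (mod 255):
  after byte 0 (DC): sum1=220, sum2=220
  after byte 1 (C5): sum1=162, sum2=127
  after byte 2 (57): sum1=249, sum2=121
  after byte 3 (66): sum1=96, sum2=217
Checksum = sum2·256 + sum1 = 217·256 + 96 = 55648 = 0xD960.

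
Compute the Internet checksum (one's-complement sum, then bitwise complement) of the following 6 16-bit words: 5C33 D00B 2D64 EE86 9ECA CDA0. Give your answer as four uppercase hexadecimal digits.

One's-complement addition (fold any carry out of bit 15 back into bit 0):
  0x5C33 + 0xD00B = 0x12C3E → wrap carry → 0x2C3F
  0x2C3F + 0x2D64 = 0x059A3
  0x59A3 + 0xEE86 = 0x14829 → wrap carry → 0x482A
  0x482A + 0x9ECA = 0x0E6F4
  0xE6F4 + 0xCDA0 = 0x1B494 → wrap carry → 0xB495
One's-complement sum = 0xB495.
Checksum = ~0xB495 & 0xFFFF = 0x4B6A.

4B6A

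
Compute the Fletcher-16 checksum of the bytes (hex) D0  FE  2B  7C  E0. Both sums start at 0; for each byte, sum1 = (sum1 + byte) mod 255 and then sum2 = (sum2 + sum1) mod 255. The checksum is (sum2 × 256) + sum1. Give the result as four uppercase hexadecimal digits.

6B58

Running sums (mod 255):
  after byte 0 (D0): sum1=208, sum2=208
  after byte 1 (FE): sum1=207, sum2=160
  after byte 2 (2B): sum1=250, sum2=155
  after byte 3 (7C): sum1=119, sum2=19
  after byte 4 (E0): sum1=88, sum2=107
Checksum = sum2·256 + sum1 = 107·256 + 88 = 27480 = 0x6B58.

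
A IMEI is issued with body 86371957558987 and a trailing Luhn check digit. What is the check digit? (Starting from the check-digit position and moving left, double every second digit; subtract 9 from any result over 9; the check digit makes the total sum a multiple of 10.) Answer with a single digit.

5

Partial digits right→left: 7 8 9 8 5 5 7 5 9 1 7 3 6 8
Double every second digit counting from the check-digit position (so the 1st, 3rd, 5th, ... of the partial from the right).
  doubled (with −9 where >9): 5 9 1 5 9 5 3 → sum 37
  kept as-is: 8 8 5 5 1 3 8 → sum 38
Total = 37 + 38 = 75.
Check digit = (10 − (75 mod 10)) mod 10 = 5.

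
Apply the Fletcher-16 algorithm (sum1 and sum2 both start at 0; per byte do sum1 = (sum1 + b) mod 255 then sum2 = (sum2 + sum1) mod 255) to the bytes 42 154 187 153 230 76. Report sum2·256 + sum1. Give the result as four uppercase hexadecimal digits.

D74D

Running sums (mod 255):
  after byte 0 (42): sum1=42, sum2=42
  after byte 1 (154): sum1=196, sum2=238
  after byte 2 (187): sum1=128, sum2=111
  after byte 3 (153): sum1=26, sum2=137
  after byte 4 (230): sum1=1, sum2=138
  after byte 5 (76): sum1=77, sum2=215
Checksum = sum2·256 + sum1 = 215·256 + 77 = 55117 = 0xD74D.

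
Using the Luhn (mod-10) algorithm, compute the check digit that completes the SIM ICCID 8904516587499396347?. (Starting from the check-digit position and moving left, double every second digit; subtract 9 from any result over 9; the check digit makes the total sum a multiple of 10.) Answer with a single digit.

Partial digits right→left: 7 4 3 6 9 3 9 9 4 7 8 5 6 1 5 4 0 9 8
Double every second digit counting from the check-digit position (so the 1st, 3rd, 5th, ... of the partial from the right).
  doubled (with −9 where >9): 5 6 9 9 8 7 3 1 0 7 → sum 55
  kept as-is: 4 6 3 9 7 5 1 4 9 → sum 48
Total = 55 + 48 = 103.
Check digit = (10 − (103 mod 10)) mod 10 = 7.

7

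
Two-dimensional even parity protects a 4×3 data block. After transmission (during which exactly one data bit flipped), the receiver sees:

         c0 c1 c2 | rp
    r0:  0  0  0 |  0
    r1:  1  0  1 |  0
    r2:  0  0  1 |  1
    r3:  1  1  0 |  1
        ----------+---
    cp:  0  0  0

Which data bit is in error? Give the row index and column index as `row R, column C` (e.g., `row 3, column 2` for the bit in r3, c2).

row 3, column 1

Recompute each row's even parity and compare to rp:
  r0: data parity 0, sent rp 0 → ok
  r1: data parity 0, sent rp 0 → ok
  r2: data parity 1, sent rp 1 → ok
  r3: data parity 0, sent rp 1 → mismatch
Recompute each column's even parity and compare to cp:
  c0: data parity 0, sent cp 0 → ok
  c1: data parity 1, sent cp 0 → mismatch
  c2: data parity 0, sent cp 0 → ok
Exactly one row (r3) and one column (c1) fail → the flipped bit is at their intersection.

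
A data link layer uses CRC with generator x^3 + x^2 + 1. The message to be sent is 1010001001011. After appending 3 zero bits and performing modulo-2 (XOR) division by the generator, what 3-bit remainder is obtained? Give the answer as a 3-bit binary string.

Append 3 zeros: 1010001001011000. Divide by 1101 (XOR where the leading bit is 1):
  pos 0: 1010 XOR 1101 = 0111
  pos 1: 1110 XOR 1101 = 0011
  pos 3: 1101 XOR 1101 = 0000
  pos 9: 1011 XOR 1101 = 0110
  pos 10: 1100 XOR 1101 = 0001
Remainder (last 3 bits) = 100. This is the CRC / FCS.

100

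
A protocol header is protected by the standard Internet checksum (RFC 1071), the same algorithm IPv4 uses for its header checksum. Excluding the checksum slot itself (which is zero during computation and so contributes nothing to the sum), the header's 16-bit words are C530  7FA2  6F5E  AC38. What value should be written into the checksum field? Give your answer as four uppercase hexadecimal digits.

9F95

One's-complement addition (fold any carry out of bit 15 back into bit 0):
  0xC530 + 0x7FA2 = 0x144D2 → wrap carry → 0x44D3
  0x44D3 + 0x6F5E = 0x0B431
  0xB431 + 0xAC38 = 0x16069 → wrap carry → 0x606A
One's-complement sum = 0x606A.
Checksum = ~0x606A & 0xFFFF = 0x9F95.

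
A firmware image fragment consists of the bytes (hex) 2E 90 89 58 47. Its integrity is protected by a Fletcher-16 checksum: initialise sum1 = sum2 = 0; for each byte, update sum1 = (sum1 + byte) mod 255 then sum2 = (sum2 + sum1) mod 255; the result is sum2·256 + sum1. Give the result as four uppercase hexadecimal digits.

Running sums (mod 255):
  after byte 0 (2E): sum1=46, sum2=46
  after byte 1 (90): sum1=190, sum2=236
  after byte 2 (89): sum1=72, sum2=53
  after byte 3 (58): sum1=160, sum2=213
  after byte 4 (47): sum1=231, sum2=189
Checksum = sum2·256 + sum1 = 189·256 + 231 = 48615 = 0xBDE7.

BDE7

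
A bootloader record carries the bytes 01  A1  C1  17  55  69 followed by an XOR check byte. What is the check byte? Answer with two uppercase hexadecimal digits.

4A

XOR the bytes together:
  start with 0x01
  0x01 ⊕ 0xA1 = 0xA0
  0xA0 ⊕ 0xC1 = 0x61
  0x61 ⊕ 0x17 = 0x76
  0x76 ⊕ 0x55 = 0x23
  0x23 ⊕ 0x69 = 0x4A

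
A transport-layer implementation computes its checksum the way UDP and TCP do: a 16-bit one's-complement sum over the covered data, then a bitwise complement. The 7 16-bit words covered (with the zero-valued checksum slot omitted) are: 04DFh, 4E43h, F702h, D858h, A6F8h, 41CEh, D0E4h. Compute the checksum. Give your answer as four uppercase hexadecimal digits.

One's-complement addition (fold any carry out of bit 15 back into bit 0):
  0x04DF + 0x4E43 = 0x05322
  0x5322 + 0xF702 = 0x14A24 → wrap carry → 0x4A25
  0x4A25 + 0xD858 = 0x1227D → wrap carry → 0x227E
  0x227E + 0xA6F8 = 0x0C976
  0xC976 + 0x41CE = 0x10B44 → wrap carry → 0x0B45
  0x0B45 + 0xD0E4 = 0x0DC29
One's-complement sum = 0xDC29.
Checksum = ~0xDC29 & 0xFFFF = 0x23D6.

23D6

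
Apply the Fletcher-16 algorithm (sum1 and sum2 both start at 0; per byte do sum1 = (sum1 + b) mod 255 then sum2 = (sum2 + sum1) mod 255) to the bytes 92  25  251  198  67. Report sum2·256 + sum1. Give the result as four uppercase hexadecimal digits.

Running sums (mod 255):
  after byte 0 (92): sum1=92, sum2=92
  after byte 1 (25): sum1=117, sum2=209
  after byte 2 (251): sum1=113, sum2=67
  after byte 3 (198): sum1=56, sum2=123
  after byte 4 (67): sum1=123, sum2=246
Checksum = sum2·256 + sum1 = 246·256 + 123 = 63099 = 0xF67B.

F67B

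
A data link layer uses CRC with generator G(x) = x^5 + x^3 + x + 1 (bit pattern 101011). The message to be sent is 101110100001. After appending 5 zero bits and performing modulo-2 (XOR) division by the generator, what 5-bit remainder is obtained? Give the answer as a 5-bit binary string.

Append 5 zeros: 10111010000100000. Divide by 101011 (XOR where the leading bit is 1):
  pos 0: 101110 XOR 101011 = 000101
  pos 3: 101100 XOR 101011 = 000111
  pos 6: 111001 XOR 101011 = 010010
  pos 7: 100100 XOR 101011 = 001111
  pos 9: 111100 XOR 101011 = 010111
  pos 10: 101110 XOR 101011 = 000101
Remainder (last 5 bits) = 01010. This is the CRC / FCS.

01010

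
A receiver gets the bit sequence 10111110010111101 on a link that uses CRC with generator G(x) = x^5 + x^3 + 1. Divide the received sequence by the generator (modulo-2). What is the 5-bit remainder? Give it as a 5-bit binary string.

00001

Modulo-2 division of 10111110010111101 by 101001:
  pos 0: 101111 XOR 101001 = 000110
  pos 3: 110100 XOR 101001 = 011101
  pos 4: 111011 XOR 101001 = 010010
  pos 5: 100100 XOR 101001 = 001101
  pos 7: 110111 XOR 101001 = 011110
  pos 8: 111101 XOR 101001 = 010100
  pos 9: 101001 XOR 101001 = 000000
Remainder = 00001 (nonzero — an error is detected).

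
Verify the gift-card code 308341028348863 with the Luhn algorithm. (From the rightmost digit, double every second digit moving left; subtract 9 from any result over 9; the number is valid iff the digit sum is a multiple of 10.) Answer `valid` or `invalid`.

From the right, keep odd positions and double even positions (subtract 9 from any doubled value over 9):
  doubled (positions 2,4,...): 3 7 6 4 2 6 0 → sum 28
  kept (positions 1,3,...): 3 8 4 8 0 4 8 3 → sum 38
Total = 66.
66 mod 10 = 6, so the number is invalid.

invalid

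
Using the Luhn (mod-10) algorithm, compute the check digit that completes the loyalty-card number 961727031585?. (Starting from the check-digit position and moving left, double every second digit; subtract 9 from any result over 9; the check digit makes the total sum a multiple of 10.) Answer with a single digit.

8

Partial digits right→left: 5 8 5 1 3 0 7 2 7 1 6 9
Double every second digit counting from the check-digit position (so the 1st, 3rd, 5th, ... of the partial from the right).
  doubled (with −9 where >9): 1 1 6 5 5 3 → sum 21
  kept as-is: 8 1 0 2 1 9 → sum 21
Total = 21 + 21 = 42.
Check digit = (10 − (42 mod 10)) mod 10 = 8.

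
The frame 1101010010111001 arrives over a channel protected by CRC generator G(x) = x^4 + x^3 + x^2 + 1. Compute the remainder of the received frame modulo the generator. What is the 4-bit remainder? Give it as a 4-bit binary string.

Modulo-2 division of 1101010010111001 by 11101:
  pos 0: 11010 XOR 11101 = 00111
  pos 2: 11110 XOR 11101 = 00011
  pos 5: 11010 XOR 11101 = 00111
  pos 7: 11111 XOR 11101 = 00010
  pos 10: 10100 XOR 11101 = 01001
  pos 11: 10011 XOR 11101 = 01110
Remainder = 1110 (nonzero — an error is detected).

1110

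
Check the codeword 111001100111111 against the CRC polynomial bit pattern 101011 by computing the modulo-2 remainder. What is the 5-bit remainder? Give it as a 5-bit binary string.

Modulo-2 division of 111001100111111 by 101011:
  pos 0: 111001 XOR 101011 = 010010
  pos 1: 100101 XOR 101011 = 001110
  pos 3: 111000 XOR 101011 = 010011
  pos 4: 100111 XOR 101011 = 001100
  pos 6: 110011 XOR 101011 = 011000
  pos 7: 110001 XOR 101011 = 011010
  pos 8: 110101 XOR 101011 = 011110
  pos 9: 111101 XOR 101011 = 010110
Remainder = 10110 (nonzero — an error is detected).

10110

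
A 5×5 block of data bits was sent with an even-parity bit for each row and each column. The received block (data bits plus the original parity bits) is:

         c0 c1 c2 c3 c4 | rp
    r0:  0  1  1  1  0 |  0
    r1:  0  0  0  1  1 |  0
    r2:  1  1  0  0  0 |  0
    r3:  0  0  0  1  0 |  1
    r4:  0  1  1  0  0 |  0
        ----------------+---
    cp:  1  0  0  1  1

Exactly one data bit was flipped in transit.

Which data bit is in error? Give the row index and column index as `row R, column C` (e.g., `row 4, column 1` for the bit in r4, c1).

row 0, column 1

Recompute each row's even parity and compare to rp:
  r0: data parity 1, sent rp 0 → mismatch
  r1: data parity 0, sent rp 0 → ok
  r2: data parity 0, sent rp 0 → ok
  r3: data parity 1, sent rp 1 → ok
  r4: data parity 0, sent rp 0 → ok
Recompute each column's even parity and compare to cp:
  c0: data parity 1, sent cp 1 → ok
  c1: data parity 1, sent cp 0 → mismatch
  c2: data parity 0, sent cp 0 → ok
  c3: data parity 1, sent cp 1 → ok
  c4: data parity 1, sent cp 1 → ok
Exactly one row (r0) and one column (c1) fail → the flipped bit is at their intersection.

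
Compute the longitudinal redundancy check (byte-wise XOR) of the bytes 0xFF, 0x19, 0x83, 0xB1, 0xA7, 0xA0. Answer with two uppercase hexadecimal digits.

XOR the bytes together:
  start with 0xFF
  0xFF ⊕ 0x19 = 0xE6
  0xE6 ⊕ 0x83 = 0x65
  0x65 ⊕ 0xB1 = 0xD4
  0xD4 ⊕ 0xA7 = 0x73
  0x73 ⊕ 0xA0 = 0xD3

D3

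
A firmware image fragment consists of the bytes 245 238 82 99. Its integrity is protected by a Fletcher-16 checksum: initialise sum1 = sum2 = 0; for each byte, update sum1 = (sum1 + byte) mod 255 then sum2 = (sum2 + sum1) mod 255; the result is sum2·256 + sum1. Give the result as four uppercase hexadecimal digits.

Running sums (mod 255):
  after byte 0 (245): sum1=245, sum2=245
  after byte 1 (238): sum1=228, sum2=218
  after byte 2 (82): sum1=55, sum2=18
  after byte 3 (99): sum1=154, sum2=172
Checksum = sum2·256 + sum1 = 172·256 + 154 = 44186 = 0xAC9A.

AC9A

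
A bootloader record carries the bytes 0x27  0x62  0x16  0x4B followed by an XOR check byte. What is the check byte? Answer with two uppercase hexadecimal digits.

18

XOR the bytes together:
  start with 0x27
  0x27 ⊕ 0x62 = 0x45
  0x45 ⊕ 0x16 = 0x53
  0x53 ⊕ 0x4B = 0x18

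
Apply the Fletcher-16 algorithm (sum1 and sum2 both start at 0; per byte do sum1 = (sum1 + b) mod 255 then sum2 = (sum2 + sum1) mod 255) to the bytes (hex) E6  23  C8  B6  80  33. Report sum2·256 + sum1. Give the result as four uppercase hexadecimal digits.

Running sums (mod 255):
  after byte 0 (E6): sum1=230, sum2=230
  after byte 1 (23): sum1=10, sum2=240
  after byte 2 (C8): sum1=210, sum2=195
  after byte 3 (B6): sum1=137, sum2=77
  after byte 4 (80): sum1=10, sum2=87
  after byte 5 (33): sum1=61, sum2=148
Checksum = sum2·256 + sum1 = 148·256 + 61 = 37949 = 0x943D.

943D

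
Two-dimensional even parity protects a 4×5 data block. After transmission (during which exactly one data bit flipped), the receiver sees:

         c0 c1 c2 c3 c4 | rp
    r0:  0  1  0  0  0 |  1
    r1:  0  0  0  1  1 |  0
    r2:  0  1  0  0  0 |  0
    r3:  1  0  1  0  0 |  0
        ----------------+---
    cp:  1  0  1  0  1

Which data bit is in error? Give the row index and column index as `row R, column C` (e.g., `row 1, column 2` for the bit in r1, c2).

Recompute each row's even parity and compare to rp:
  r0: data parity 1, sent rp 1 → ok
  r1: data parity 0, sent rp 0 → ok
  r2: data parity 1, sent rp 0 → mismatch
  r3: data parity 0, sent rp 0 → ok
Recompute each column's even parity and compare to cp:
  c0: data parity 1, sent cp 1 → ok
  c1: data parity 0, sent cp 0 → ok
  c2: data parity 1, sent cp 1 → ok
  c3: data parity 1, sent cp 0 → mismatch
  c4: data parity 1, sent cp 1 → ok
Exactly one row (r2) and one column (c3) fail → the flipped bit is at their intersection.

row 2, column 3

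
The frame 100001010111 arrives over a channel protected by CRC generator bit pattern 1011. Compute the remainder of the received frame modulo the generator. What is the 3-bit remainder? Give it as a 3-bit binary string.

Modulo-2 division of 100001010111 by 1011:
  pos 0: 1000 XOR 1011 = 0011
  pos 2: 1101 XOR 1011 = 0110
  pos 3: 1100 XOR 1011 = 0111
  pos 4: 1111 XOR 1011 = 0100
  pos 5: 1000 XOR 1011 = 0011
  pos 7: 1111 XOR 1011 = 0100
  pos 8: 1001 XOR 1011 = 0010
Remainder = 010 (nonzero — an error is detected).

010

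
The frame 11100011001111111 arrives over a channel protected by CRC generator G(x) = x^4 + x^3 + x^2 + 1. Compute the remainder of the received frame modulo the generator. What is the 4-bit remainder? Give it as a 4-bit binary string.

0000

Modulo-2 division of 11100011001111111 by 11101:
  pos 0: 11100 XOR 11101 = 00001
  pos 4: 10110 XOR 11101 = 01011
  pos 5: 10110 XOR 11101 = 01011
  pos 6: 10111 XOR 11101 = 01010
  pos 7: 10101 XOR 11101 = 01000
  pos 8: 10001 XOR 11101 = 01100
  pos 9: 11001 XOR 11101 = 00100
  pos 11: 10011 XOR 11101 = 01110
  pos 12: 11101 XOR 11101 = 00000
Remainder = 0000 (zero — the frame passes the CRC check).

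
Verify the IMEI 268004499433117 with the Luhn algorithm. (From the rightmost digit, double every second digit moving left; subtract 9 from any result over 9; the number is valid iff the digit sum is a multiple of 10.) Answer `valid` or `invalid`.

valid

From the right, keep odd positions and double even positions (subtract 9 from any doubled value over 9):
  doubled (positions 2,4,...): 2 6 8 9 8 0 3 → sum 36
  kept (positions 1,3,...): 7 1 3 9 4 0 8 2 → sum 34
Total = 70.
70 mod 10 = 0, so the number is valid.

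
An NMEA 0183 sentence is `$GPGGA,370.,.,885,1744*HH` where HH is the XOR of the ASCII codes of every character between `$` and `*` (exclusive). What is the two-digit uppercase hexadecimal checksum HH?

XOR the ASCII codes of the payload characters:
  'G' = 0x47 → acc = 0x47
  'P' = 0x50 → acc = 0x17
  'G' = 0x47 → acc = 0x50
  'G' = 0x47 → acc = 0x17
  'A' = 0x41 → acc = 0x56
  ',' = 0x2C → acc = 0x7A
  '3' = 0x33 → acc = 0x49
  '7' = 0x37 → acc = 0x7E
  '0' = 0x30 → acc = 0x4E
  '.' = 0x2E → acc = 0x60
  ',' = 0x2C → acc = 0x4C
  '.' = 0x2E → acc = 0x62
  ',' = 0x2C → acc = 0x4E
  '8' = 0x38 → acc = 0x76
  '8' = 0x38 → acc = 0x4E
  '5' = 0x35 → acc = 0x7B
  ',' = 0x2C → acc = 0x57
  '1' = 0x31 → acc = 0x66
  '7' = 0x37 → acc = 0x51
  '4' = 0x34 → acc = 0x65
  '4' = 0x34 → acc = 0x51
Checksum = 0x51.

51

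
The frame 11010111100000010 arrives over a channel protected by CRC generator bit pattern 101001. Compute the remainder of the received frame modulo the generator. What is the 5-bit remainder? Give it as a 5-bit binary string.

Modulo-2 division of 11010111100000010 by 101001:
  pos 0: 110101 XOR 101001 = 011100
  pos 1: 111001 XOR 101001 = 010000
  pos 2: 100001 XOR 101001 = 001000
  pos 4: 100010 XOR 101001 = 001011
  pos 6: 101100 XOR 101001 = 000101
  pos 9: 101000 XOR 101001 = 000001
Remainder = 00110 (nonzero — an error is detected).

00110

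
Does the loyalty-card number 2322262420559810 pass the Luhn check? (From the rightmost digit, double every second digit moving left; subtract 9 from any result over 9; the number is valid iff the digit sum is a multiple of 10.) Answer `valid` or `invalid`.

From the right, keep odd positions and double even positions (subtract 9 from any doubled value over 9):
  doubled (positions 2,4,...): 2 9 1 4 4 4 4 4 → sum 32
  kept (positions 1,3,...): 0 8 5 0 4 6 2 3 → sum 28
Total = 60.
60 mod 10 = 0, so the number is valid.

valid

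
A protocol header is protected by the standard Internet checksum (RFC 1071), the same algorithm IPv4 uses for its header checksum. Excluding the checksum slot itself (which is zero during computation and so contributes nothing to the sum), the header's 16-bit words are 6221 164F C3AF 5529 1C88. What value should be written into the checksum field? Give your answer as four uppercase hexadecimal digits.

One's-complement addition (fold any carry out of bit 15 back into bit 0):
  0x6221 + 0x164F = 0x07870
  0x7870 + 0xC3AF = 0x13C1F → wrap carry → 0x3C20
  0x3C20 + 0x5529 = 0x09149
  0x9149 + 0x1C88 = 0x0ADD1
One's-complement sum = 0xADD1.
Checksum = ~0xADD1 & 0xFFFF = 0x522E.

522E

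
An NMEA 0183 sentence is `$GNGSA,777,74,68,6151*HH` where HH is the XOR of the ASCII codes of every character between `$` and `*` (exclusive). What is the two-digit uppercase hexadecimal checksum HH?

65

XOR the ASCII codes of the payload characters:
  'G' = 0x47 → acc = 0x47
  'N' = 0x4E → acc = 0x09
  'G' = 0x47 → acc = 0x4E
  'S' = 0x53 → acc = 0x1D
  'A' = 0x41 → acc = 0x5C
  ',' = 0x2C → acc = 0x70
  '7' = 0x37 → acc = 0x47
  '7' = 0x37 → acc = 0x70
  '7' = 0x37 → acc = 0x47
  ',' = 0x2C → acc = 0x6B
  '7' = 0x37 → acc = 0x5C
  '4' = 0x34 → acc = 0x68
  ',' = 0x2C → acc = 0x44
  '6' = 0x36 → acc = 0x72
  '8' = 0x38 → acc = 0x4A
  ',' = 0x2C → acc = 0x66
  '6' = 0x36 → acc = 0x50
  '1' = 0x31 → acc = 0x61
  '5' = 0x35 → acc = 0x54
  '1' = 0x31 → acc = 0x65
Checksum = 0x65.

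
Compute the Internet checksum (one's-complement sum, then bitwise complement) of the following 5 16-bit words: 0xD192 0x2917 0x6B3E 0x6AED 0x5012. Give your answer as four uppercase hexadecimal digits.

One's-complement addition (fold any carry out of bit 15 back into bit 0):
  0xD192 + 0x2917 = 0x0FAA9
  0xFAA9 + 0x6B3E = 0x165E7 → wrap carry → 0x65E8
  0x65E8 + 0x6AED = 0x0D0D5
  0xD0D5 + 0x5012 = 0x120E7 → wrap carry → 0x20E8
One's-complement sum = 0x20E8.
Checksum = ~0x20E8 & 0xFFFF = 0xDF17.

DF17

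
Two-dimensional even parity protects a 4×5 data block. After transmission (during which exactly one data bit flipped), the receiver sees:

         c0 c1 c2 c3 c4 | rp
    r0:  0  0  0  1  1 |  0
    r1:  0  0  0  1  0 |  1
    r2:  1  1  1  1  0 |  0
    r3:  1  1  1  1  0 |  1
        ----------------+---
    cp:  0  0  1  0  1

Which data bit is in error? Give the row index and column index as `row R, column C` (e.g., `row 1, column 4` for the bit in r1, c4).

Recompute each row's even parity and compare to rp:
  r0: data parity 0, sent rp 0 → ok
  r1: data parity 1, sent rp 1 → ok
  r2: data parity 0, sent rp 0 → ok
  r3: data parity 0, sent rp 1 → mismatch
Recompute each column's even parity and compare to cp:
  c0: data parity 0, sent cp 0 → ok
  c1: data parity 0, sent cp 0 → ok
  c2: data parity 0, sent cp 1 → mismatch
  c3: data parity 0, sent cp 0 → ok
  c4: data parity 1, sent cp 1 → ok
Exactly one row (r3) and one column (c2) fail → the flipped bit is at their intersection.

row 3, column 2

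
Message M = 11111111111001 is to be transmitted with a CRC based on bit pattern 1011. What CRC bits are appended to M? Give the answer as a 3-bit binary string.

001

Append 3 zeros: 11111111111001000. Divide by 1011 (XOR where the leading bit is 1):
  pos 0: 1111 XOR 1011 = 0100
  pos 1: 1001 XOR 1011 = 0010
  pos 3: 1011 XOR 1011 = 0000
  pos 7: 1111 XOR 1011 = 0100
  pos 8: 1000 XOR 1011 = 0011
  pos 10: 1101 XOR 1011 = 0110
  pos 11: 1100 XOR 1011 = 0111
  pos 12: 1110 XOR 1011 = 0101
  pos 13: 1010 XOR 1011 = 0001
Remainder (last 3 bits) = 001. This is the CRC / FCS.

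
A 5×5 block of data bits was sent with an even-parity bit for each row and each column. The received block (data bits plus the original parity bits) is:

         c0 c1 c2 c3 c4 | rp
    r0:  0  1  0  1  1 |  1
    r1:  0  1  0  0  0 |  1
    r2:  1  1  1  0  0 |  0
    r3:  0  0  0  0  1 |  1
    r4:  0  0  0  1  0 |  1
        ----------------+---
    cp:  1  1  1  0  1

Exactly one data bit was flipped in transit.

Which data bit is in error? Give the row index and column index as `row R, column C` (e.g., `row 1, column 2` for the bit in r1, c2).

row 2, column 4

Recompute each row's even parity and compare to rp:
  r0: data parity 1, sent rp 1 → ok
  r1: data parity 1, sent rp 1 → ok
  r2: data parity 1, sent rp 0 → mismatch
  r3: data parity 1, sent rp 1 → ok
  r4: data parity 1, sent rp 1 → ok
Recompute each column's even parity and compare to cp:
  c0: data parity 1, sent cp 1 → ok
  c1: data parity 1, sent cp 1 → ok
  c2: data parity 1, sent cp 1 → ok
  c3: data parity 0, sent cp 0 → ok
  c4: data parity 0, sent cp 1 → mismatch
Exactly one row (r2) and one column (c4) fail → the flipped bit is at their intersection.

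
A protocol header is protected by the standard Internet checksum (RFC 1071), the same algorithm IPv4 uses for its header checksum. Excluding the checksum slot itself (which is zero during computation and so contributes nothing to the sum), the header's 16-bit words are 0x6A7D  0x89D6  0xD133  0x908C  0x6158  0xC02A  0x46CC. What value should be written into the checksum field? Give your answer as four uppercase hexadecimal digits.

419C

One's-complement addition (fold any carry out of bit 15 back into bit 0):
  0x6A7D + 0x89D6 = 0x0F453
  0xF453 + 0xD133 = 0x1C586 → wrap carry → 0xC587
  0xC587 + 0x908C = 0x15613 → wrap carry → 0x5614
  0x5614 + 0x6158 = 0x0B76C
  0xB76C + 0xC02A = 0x17796 → wrap carry → 0x7797
  0x7797 + 0x46CC = 0x0BE63
One's-complement sum = 0xBE63.
Checksum = ~0xBE63 & 0xFFFF = 0x419C.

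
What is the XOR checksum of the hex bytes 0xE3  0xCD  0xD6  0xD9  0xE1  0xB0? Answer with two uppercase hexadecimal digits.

70

XOR the bytes together:
  start with 0xE3
  0xE3 ⊕ 0xCD = 0x2E
  0x2E ⊕ 0xD6 = 0xF8
  0xF8 ⊕ 0xD9 = 0x21
  0x21 ⊕ 0xE1 = 0xC0
  0xC0 ⊕ 0xB0 = 0x70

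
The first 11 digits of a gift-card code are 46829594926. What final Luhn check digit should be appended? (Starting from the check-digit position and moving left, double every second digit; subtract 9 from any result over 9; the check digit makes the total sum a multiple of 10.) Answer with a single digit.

6

Partial digits right→left: 6 2 9 4 9 5 9 2 8 6 4
Double every second digit counting from the check-digit position (so the 1st, 3rd, 5th, ... of the partial from the right).
  doubled (with −9 where >9): 3 9 9 9 7 8 → sum 45
  kept as-is: 2 4 5 2 6 → sum 19
Total = 45 + 19 = 64.
Check digit = (10 − (64 mod 10)) mod 10 = 6.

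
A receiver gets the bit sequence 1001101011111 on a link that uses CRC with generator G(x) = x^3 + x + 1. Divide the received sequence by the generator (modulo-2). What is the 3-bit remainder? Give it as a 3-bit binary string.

Modulo-2 division of 1001101011111 by 1011:
  pos 0: 1001 XOR 1011 = 0010
  pos 2: 1010 XOR 1011 = 0001
  pos 5: 1101 XOR 1011 = 0110
  pos 6: 1101 XOR 1011 = 0110
  pos 7: 1101 XOR 1011 = 0110
  pos 8: 1101 XOR 1011 = 0110
  pos 9: 1101 XOR 1011 = 0110
Remainder = 110 (nonzero — an error is detected).

110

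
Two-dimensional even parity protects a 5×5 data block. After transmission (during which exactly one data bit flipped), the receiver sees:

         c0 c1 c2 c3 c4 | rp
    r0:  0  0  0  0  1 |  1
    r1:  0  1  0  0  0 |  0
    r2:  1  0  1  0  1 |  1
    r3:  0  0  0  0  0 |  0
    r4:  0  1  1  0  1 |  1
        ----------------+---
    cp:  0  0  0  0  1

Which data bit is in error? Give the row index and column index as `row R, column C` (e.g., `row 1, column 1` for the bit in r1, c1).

Recompute each row's even parity and compare to rp:
  r0: data parity 1, sent rp 1 → ok
  r1: data parity 1, sent rp 0 → mismatch
  r2: data parity 1, sent rp 1 → ok
  r3: data parity 0, sent rp 0 → ok
  r4: data parity 1, sent rp 1 → ok
Recompute each column's even parity and compare to cp:
  c0: data parity 1, sent cp 0 → mismatch
  c1: data parity 0, sent cp 0 → ok
  c2: data parity 0, sent cp 0 → ok
  c3: data parity 0, sent cp 0 → ok
  c4: data parity 1, sent cp 1 → ok
Exactly one row (r1) and one column (c0) fail → the flipped bit is at their intersection.

row 1, column 0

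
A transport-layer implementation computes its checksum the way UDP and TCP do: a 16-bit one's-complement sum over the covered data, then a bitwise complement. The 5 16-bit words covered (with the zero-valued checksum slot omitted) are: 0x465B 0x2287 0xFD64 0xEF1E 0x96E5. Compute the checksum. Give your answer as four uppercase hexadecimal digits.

One's-complement addition (fold any carry out of bit 15 back into bit 0):
  0x465B + 0x2287 = 0x068E2
  0x68E2 + 0xFD64 = 0x16646 → wrap carry → 0x6647
  0x6647 + 0xEF1E = 0x15565 → wrap carry → 0x5566
  0x5566 + 0x96E5 = 0x0EC4B
One's-complement sum = 0xEC4B.
Checksum = ~0xEC4B & 0xFFFF = 0x13B4.

13B4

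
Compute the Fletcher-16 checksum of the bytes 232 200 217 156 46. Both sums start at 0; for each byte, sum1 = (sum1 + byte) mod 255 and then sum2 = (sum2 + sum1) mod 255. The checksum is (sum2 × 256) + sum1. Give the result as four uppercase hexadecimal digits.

A456

Running sums (mod 255):
  after byte 0 (232): sum1=232, sum2=232
  after byte 1 (200): sum1=177, sum2=154
  after byte 2 (217): sum1=139, sum2=38
  after byte 3 (156): sum1=40, sum2=78
  after byte 4 (46): sum1=86, sum2=164
Checksum = sum2·256 + sum1 = 164·256 + 86 = 42070 = 0xA456.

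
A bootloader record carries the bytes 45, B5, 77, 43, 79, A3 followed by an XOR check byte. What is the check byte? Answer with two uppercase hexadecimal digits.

XOR the bytes together:
  start with 0x45
  0x45 ⊕ 0xB5 = 0xF0
  0xF0 ⊕ 0x77 = 0x87
  0x87 ⊕ 0x43 = 0xC4
  0xC4 ⊕ 0x79 = 0xBD
  0xBD ⊕ 0xA3 = 0x1E

1E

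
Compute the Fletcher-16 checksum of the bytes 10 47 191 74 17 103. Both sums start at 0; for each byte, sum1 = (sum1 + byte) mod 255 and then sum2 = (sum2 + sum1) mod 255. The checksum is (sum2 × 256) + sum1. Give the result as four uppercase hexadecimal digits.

8FBB

Running sums (mod 255):
  after byte 0 (10): sum1=10, sum2=10
  after byte 1 (47): sum1=57, sum2=67
  after byte 2 (191): sum1=248, sum2=60
  after byte 3 (74): sum1=67, sum2=127
  after byte 4 (17): sum1=84, sum2=211
  after byte 5 (103): sum1=187, sum2=143
Checksum = sum2·256 + sum1 = 143·256 + 187 = 36795 = 0x8FBB.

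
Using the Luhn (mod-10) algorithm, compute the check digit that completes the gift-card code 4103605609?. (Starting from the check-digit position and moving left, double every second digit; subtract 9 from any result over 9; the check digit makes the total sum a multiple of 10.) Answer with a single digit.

5

Partial digits right→left: 9 0 6 5 0 6 3 0 1 4
Double every second digit counting from the check-digit position (so the 1st, 3rd, 5th, ... of the partial from the right).
  doubled (with −9 where >9): 9 3 0 6 2 → sum 20
  kept as-is: 0 5 6 0 4 → sum 15
Total = 20 + 15 = 35.
Check digit = (10 − (35 mod 10)) mod 10 = 5.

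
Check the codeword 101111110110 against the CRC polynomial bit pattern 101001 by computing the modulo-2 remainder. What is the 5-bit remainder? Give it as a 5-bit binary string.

01000

Modulo-2 division of 101111110110 by 101001:
  pos 0: 101111 XOR 101001 = 000110
  pos 3: 110110 XOR 101001 = 011111
  pos 4: 111111 XOR 101001 = 010110
  pos 5: 101101 XOR 101001 = 000100
Remainder = 01000 (nonzero — an error is detected).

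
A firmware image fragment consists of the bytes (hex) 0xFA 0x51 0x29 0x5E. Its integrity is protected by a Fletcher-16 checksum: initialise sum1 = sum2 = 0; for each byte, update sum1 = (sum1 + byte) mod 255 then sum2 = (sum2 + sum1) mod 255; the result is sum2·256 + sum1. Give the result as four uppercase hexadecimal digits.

90D3

Running sums (mod 255):
  after byte 0 (0xFA): sum1=250, sum2=250
  after byte 1 (0x51): sum1=76, sum2=71
  after byte 2 (0x29): sum1=117, sum2=188
  after byte 3 (0x5E): sum1=211, sum2=144
Checksum = sum2·256 + sum1 = 144·256 + 211 = 37075 = 0x90D3.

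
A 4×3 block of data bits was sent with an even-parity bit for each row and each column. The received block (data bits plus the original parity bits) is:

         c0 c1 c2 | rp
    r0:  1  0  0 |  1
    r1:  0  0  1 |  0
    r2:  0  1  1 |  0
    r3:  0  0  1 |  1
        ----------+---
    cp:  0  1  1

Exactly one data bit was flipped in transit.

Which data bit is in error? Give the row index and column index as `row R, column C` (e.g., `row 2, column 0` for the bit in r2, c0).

Recompute each row's even parity and compare to rp:
  r0: data parity 1, sent rp 1 → ok
  r1: data parity 1, sent rp 0 → mismatch
  r2: data parity 0, sent rp 0 → ok
  r3: data parity 1, sent rp 1 → ok
Recompute each column's even parity and compare to cp:
  c0: data parity 1, sent cp 0 → mismatch
  c1: data parity 1, sent cp 1 → ok
  c2: data parity 1, sent cp 1 → ok
Exactly one row (r1) and one column (c0) fail → the flipped bit is at their intersection.

row 1, column 0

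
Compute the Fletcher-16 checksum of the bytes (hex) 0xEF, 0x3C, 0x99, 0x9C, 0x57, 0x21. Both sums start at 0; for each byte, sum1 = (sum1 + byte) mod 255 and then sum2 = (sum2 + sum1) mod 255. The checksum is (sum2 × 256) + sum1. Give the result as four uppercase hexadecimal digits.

Running sums (mod 255):
  after byte 0 (0xEF): sum1=239, sum2=239
  after byte 1 (0x3C): sum1=44, sum2=28
  after byte 2 (0x99): sum1=197, sum2=225
  after byte 3 (0x9C): sum1=98, sum2=68
  after byte 4 (0x57): sum1=185, sum2=253
  after byte 5 (0x21): sum1=218, sum2=216
Checksum = sum2·256 + sum1 = 216·256 + 218 = 55514 = 0xD8DA.

D8DA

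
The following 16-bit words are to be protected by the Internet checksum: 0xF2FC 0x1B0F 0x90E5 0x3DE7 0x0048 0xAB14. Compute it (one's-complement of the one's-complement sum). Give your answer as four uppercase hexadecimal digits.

77CA

One's-complement addition (fold any carry out of bit 15 back into bit 0):
  0xF2FC + 0x1B0F = 0x10E0B → wrap carry → 0x0E0C
  0x0E0C + 0x90E5 = 0x09EF1
  0x9EF1 + 0x3DE7 = 0x0DCD8
  0xDCD8 + 0x0048 = 0x0DD20
  0xDD20 + 0xAB14 = 0x18834 → wrap carry → 0x8835
One's-complement sum = 0x8835.
Checksum = ~0x8835 & 0xFFFF = 0x77CA.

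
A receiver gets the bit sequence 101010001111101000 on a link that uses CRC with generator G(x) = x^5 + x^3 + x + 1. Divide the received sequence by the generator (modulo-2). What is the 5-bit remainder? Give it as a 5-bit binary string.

Modulo-2 division of 101010001111101000 by 101011:
  pos 0: 101010 XOR 101011 = 000001
  pos 5: 100111 XOR 101011 = 001100
  pos 7: 110011 XOR 101011 = 011000
  pos 8: 110000 XOR 101011 = 011011
  pos 9: 110111 XOR 101011 = 011100
  pos 10: 111000 XOR 101011 = 010011
  pos 11: 100110 XOR 101011 = 001101
Remainder = 11010 (nonzero — an error is detected).

11010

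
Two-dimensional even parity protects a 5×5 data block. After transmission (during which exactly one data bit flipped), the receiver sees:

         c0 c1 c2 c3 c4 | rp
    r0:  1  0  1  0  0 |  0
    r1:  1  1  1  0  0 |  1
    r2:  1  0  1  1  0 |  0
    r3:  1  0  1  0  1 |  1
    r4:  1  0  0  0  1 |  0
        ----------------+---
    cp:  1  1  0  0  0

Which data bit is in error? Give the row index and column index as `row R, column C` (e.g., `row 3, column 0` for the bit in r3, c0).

row 2, column 3

Recompute each row's even parity and compare to rp:
  r0: data parity 0, sent rp 0 → ok
  r1: data parity 1, sent rp 1 → ok
  r2: data parity 1, sent rp 0 → mismatch
  r3: data parity 1, sent rp 1 → ok
  r4: data parity 0, sent rp 0 → ok
Recompute each column's even parity and compare to cp:
  c0: data parity 1, sent cp 1 → ok
  c1: data parity 1, sent cp 1 → ok
  c2: data parity 0, sent cp 0 → ok
  c3: data parity 1, sent cp 0 → mismatch
  c4: data parity 0, sent cp 0 → ok
Exactly one row (r2) and one column (c3) fail → the flipped bit is at their intersection.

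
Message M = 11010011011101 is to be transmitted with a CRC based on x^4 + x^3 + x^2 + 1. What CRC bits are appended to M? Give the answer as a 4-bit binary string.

1000

Append 4 zeros: 110100110111010000. Divide by 11101 (XOR where the leading bit is 1):
  pos 0: 11010 XOR 11101 = 00111
  pos 2: 11101 XOR 11101 = 00000
  pos 7: 10111 XOR 11101 = 01010
  pos 8: 10100 XOR 11101 = 01001
  pos 9: 10011 XOR 11101 = 01110
  pos 10: 11100 XOR 11101 = 00001
Remainder (last 4 bits) = 1000. This is the CRC / FCS.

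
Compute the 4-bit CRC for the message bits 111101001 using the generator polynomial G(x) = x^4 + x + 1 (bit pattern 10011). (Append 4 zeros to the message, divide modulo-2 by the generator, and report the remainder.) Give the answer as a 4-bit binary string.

0100

Append 4 zeros: 1111010010000. Divide by 10011 (XOR where the leading bit is 1):
  pos 0: 11110 XOR 10011 = 01101
  pos 1: 11011 XOR 10011 = 01000
  pos 2: 10000 XOR 10011 = 00011
  pos 5: 11010 XOR 10011 = 01001
  pos 6: 10010 XOR 10011 = 00001
Remainder (last 4 bits) = 0100. This is the CRC / FCS.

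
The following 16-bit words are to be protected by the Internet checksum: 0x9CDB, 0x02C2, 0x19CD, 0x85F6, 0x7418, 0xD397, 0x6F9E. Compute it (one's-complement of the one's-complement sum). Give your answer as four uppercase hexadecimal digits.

One's-complement addition (fold any carry out of bit 15 back into bit 0):
  0x9CDB + 0x02C2 = 0x09F9D
  0x9F9D + 0x19CD = 0x0B96A
  0xB96A + 0x85F6 = 0x13F60 → wrap carry → 0x3F61
  0x3F61 + 0x7418 = 0x0B379
  0xB379 + 0xD397 = 0x18710 → wrap carry → 0x8711
  0x8711 + 0x6F9E = 0x0F6AF
One's-complement sum = 0xF6AF.
Checksum = ~0xF6AF & 0xFFFF = 0x0950.

0950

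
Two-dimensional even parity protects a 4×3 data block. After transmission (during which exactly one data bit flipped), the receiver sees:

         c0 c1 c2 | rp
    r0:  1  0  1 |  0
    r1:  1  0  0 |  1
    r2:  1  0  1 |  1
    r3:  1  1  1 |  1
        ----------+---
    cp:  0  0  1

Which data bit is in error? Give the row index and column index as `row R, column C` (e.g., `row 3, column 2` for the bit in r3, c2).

row 2, column 1

Recompute each row's even parity and compare to rp:
  r0: data parity 0, sent rp 0 → ok
  r1: data parity 1, sent rp 1 → ok
  r2: data parity 0, sent rp 1 → mismatch
  r3: data parity 1, sent rp 1 → ok
Recompute each column's even parity and compare to cp:
  c0: data parity 0, sent cp 0 → ok
  c1: data parity 1, sent cp 0 → mismatch
  c2: data parity 1, sent cp 1 → ok
Exactly one row (r2) and one column (c1) fail → the flipped bit is at their intersection.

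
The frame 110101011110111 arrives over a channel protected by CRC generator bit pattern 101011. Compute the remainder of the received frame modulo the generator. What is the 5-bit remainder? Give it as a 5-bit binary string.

Modulo-2 division of 110101011110111 by 101011:
  pos 0: 110101 XOR 101011 = 011110
  pos 1: 111100 XOR 101011 = 010111
  pos 2: 101111 XOR 101011 = 000100
  pos 5: 100111 XOR 101011 = 001100
  pos 7: 110001 XOR 101011 = 011010
  pos 8: 110101 XOR 101011 = 011110
  pos 9: 111101 XOR 101011 = 010110
Remainder = 10110 (nonzero — an error is detected).

10110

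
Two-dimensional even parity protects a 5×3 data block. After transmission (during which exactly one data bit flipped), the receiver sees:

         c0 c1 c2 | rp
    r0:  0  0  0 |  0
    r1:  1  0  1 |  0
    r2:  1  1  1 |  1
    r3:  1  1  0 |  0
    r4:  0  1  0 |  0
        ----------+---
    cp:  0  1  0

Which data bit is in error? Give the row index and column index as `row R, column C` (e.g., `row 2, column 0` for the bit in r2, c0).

Recompute each row's even parity and compare to rp:
  r0: data parity 0, sent rp 0 → ok
  r1: data parity 0, sent rp 0 → ok
  r2: data parity 1, sent rp 1 → ok
  r3: data parity 0, sent rp 0 → ok
  r4: data parity 1, sent rp 0 → mismatch
Recompute each column's even parity and compare to cp:
  c0: data parity 1, sent cp 0 → mismatch
  c1: data parity 1, sent cp 1 → ok
  c2: data parity 0, sent cp 0 → ok
Exactly one row (r4) and one column (c0) fail → the flipped bit is at their intersection.

row 4, column 0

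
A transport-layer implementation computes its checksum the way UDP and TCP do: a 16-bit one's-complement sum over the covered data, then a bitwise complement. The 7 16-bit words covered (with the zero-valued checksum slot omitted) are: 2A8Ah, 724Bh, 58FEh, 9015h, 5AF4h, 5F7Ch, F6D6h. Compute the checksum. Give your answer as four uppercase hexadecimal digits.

One's-complement addition (fold any carry out of bit 15 back into bit 0):
  0x2A8A + 0x724B = 0x09CD5
  0x9CD5 + 0x58FE = 0x0F5D3
  0xF5D3 + 0x9015 = 0x185E8 → wrap carry → 0x85E9
  0x85E9 + 0x5AF4 = 0x0E0DD
  0xE0DD + 0x5F7C = 0x14059 → wrap carry → 0x405A
  0x405A + 0xF6D6 = 0x13730 → wrap carry → 0x3731
One's-complement sum = 0x3731.
Checksum = ~0x3731 & 0xFFFF = 0xC8CE.

C8CE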